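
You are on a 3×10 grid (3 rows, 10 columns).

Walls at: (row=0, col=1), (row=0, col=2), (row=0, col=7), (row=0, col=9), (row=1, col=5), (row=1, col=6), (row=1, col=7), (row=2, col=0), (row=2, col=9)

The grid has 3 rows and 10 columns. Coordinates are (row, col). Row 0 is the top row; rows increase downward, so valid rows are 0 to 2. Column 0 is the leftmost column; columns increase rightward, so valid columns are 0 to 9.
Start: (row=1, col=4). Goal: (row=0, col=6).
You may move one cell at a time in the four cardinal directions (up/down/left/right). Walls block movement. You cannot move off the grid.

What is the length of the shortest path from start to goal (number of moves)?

BFS from (row=1, col=4) until reaching (row=0, col=6):
  Distance 0: (row=1, col=4)
  Distance 1: (row=0, col=4), (row=1, col=3), (row=2, col=4)
  Distance 2: (row=0, col=3), (row=0, col=5), (row=1, col=2), (row=2, col=3), (row=2, col=5)
  Distance 3: (row=0, col=6), (row=1, col=1), (row=2, col=2), (row=2, col=6)  <- goal reached here
One shortest path (3 moves): (row=1, col=4) -> (row=0, col=4) -> (row=0, col=5) -> (row=0, col=6)

Answer: Shortest path length: 3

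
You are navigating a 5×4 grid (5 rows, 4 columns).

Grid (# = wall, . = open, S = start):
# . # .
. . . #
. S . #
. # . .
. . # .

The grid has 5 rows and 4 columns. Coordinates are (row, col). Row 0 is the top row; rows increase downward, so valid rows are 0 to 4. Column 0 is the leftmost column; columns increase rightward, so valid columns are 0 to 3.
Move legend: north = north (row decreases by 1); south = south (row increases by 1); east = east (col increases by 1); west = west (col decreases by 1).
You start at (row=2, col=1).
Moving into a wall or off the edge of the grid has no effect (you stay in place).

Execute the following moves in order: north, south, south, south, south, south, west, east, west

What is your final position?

Answer: Final position: (row=2, col=0)

Derivation:
Start: (row=2, col=1)
  north (north): (row=2, col=1) -> (row=1, col=1)
  south (south): (row=1, col=1) -> (row=2, col=1)
  [×4]south (south): blocked, stay at (row=2, col=1)
  west (west): (row=2, col=1) -> (row=2, col=0)
  east (east): (row=2, col=0) -> (row=2, col=1)
  west (west): (row=2, col=1) -> (row=2, col=0)
Final: (row=2, col=0)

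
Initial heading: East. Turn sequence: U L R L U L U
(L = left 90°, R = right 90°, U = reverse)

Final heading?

Start: East
  U (U-turn (180°)) -> West
  L (left (90° counter-clockwise)) -> South
  R (right (90° clockwise)) -> West
  L (left (90° counter-clockwise)) -> South
  U (U-turn (180°)) -> North
  L (left (90° counter-clockwise)) -> West
  U (U-turn (180°)) -> East
Final: East

Answer: Final heading: East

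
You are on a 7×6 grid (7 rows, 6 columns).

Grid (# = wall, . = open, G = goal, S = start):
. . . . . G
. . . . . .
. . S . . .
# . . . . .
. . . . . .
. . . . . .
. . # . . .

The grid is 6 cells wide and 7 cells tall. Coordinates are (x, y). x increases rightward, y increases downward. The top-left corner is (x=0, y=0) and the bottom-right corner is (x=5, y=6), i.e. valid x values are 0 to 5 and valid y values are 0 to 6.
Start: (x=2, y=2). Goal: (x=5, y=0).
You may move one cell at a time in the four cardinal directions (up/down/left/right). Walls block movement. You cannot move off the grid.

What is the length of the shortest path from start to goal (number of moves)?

BFS from (x=2, y=2) until reaching (x=5, y=0):
  Distance 0: (x=2, y=2)
  Distance 1: (x=2, y=1), (x=1, y=2), (x=3, y=2), (x=2, y=3)
  Distance 2: (x=2, y=0), (x=1, y=1), (x=3, y=1), (x=0, y=2), (x=4, y=2), (x=1, y=3), (x=3, y=3), (x=2, y=4)
  Distance 3: (x=1, y=0), (x=3, y=0), (x=0, y=1), (x=4, y=1), (x=5, y=2), (x=4, y=3), (x=1, y=4), (x=3, y=4), (x=2, y=5)
  Distance 4: (x=0, y=0), (x=4, y=0), (x=5, y=1), (x=5, y=3), (x=0, y=4), (x=4, y=4), (x=1, y=5), (x=3, y=5)
  Distance 5: (x=5, y=0), (x=5, y=4), (x=0, y=5), (x=4, y=5), (x=1, y=6), (x=3, y=6)  <- goal reached here
One shortest path (5 moves): (x=2, y=2) -> (x=3, y=2) -> (x=4, y=2) -> (x=5, y=2) -> (x=5, y=1) -> (x=5, y=0)

Answer: Shortest path length: 5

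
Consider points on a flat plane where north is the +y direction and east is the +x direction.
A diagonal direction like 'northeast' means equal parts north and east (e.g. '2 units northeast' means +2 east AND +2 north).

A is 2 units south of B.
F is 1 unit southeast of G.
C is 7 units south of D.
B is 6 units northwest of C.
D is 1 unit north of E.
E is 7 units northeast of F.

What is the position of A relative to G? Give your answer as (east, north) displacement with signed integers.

Place G at the origin (east=0, north=0).
  F is 1 unit southeast of G: delta (east=+1, north=-1); F at (east=1, north=-1).
  E is 7 units northeast of F: delta (east=+7, north=+7); E at (east=8, north=6).
  D is 1 unit north of E: delta (east=+0, north=+1); D at (east=8, north=7).
  C is 7 units south of D: delta (east=+0, north=-7); C at (east=8, north=0).
  B is 6 units northwest of C: delta (east=-6, north=+6); B at (east=2, north=6).
  A is 2 units south of B: delta (east=+0, north=-2); A at (east=2, north=4).
Therefore A relative to G: (east=2, north=4).

Answer: A is at (east=2, north=4) relative to G.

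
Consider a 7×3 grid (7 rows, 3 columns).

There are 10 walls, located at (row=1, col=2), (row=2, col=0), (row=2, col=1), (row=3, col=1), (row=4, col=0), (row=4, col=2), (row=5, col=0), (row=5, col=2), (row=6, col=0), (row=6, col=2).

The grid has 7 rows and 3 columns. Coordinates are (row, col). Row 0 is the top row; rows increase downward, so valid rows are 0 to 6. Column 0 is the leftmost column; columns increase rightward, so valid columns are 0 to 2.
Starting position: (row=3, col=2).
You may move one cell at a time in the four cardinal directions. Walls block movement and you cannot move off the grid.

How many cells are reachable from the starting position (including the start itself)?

Answer: Reachable cells: 2

Derivation:
BFS flood-fill from (row=3, col=2):
  Distance 0: (row=3, col=2)
  Distance 1: (row=2, col=2)
Total reachable: 2 (grid has 11 open cells total)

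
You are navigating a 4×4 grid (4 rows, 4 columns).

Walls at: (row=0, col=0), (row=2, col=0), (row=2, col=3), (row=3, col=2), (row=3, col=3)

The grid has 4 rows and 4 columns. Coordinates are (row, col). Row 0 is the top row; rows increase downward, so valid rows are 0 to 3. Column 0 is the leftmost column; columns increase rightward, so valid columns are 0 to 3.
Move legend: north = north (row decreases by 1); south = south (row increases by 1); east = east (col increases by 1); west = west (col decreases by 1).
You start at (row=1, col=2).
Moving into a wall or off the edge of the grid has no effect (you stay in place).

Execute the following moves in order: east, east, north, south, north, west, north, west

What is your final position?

Start: (row=1, col=2)
  east (east): (row=1, col=2) -> (row=1, col=3)
  east (east): blocked, stay at (row=1, col=3)
  north (north): (row=1, col=3) -> (row=0, col=3)
  south (south): (row=0, col=3) -> (row=1, col=3)
  north (north): (row=1, col=3) -> (row=0, col=3)
  west (west): (row=0, col=3) -> (row=0, col=2)
  north (north): blocked, stay at (row=0, col=2)
  west (west): (row=0, col=2) -> (row=0, col=1)
Final: (row=0, col=1)

Answer: Final position: (row=0, col=1)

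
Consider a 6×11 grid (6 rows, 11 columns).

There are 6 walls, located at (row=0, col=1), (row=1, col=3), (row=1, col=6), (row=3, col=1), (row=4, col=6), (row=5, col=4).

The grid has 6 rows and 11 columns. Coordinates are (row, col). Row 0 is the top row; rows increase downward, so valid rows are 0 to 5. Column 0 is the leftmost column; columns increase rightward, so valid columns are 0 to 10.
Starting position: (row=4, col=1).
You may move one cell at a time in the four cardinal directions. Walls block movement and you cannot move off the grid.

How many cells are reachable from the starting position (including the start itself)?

Answer: Reachable cells: 60

Derivation:
BFS flood-fill from (row=4, col=1):
  Distance 0: (row=4, col=1)
  Distance 1: (row=4, col=0), (row=4, col=2), (row=5, col=1)
  Distance 2: (row=3, col=0), (row=3, col=2), (row=4, col=3), (row=5, col=0), (row=5, col=2)
  Distance 3: (row=2, col=0), (row=2, col=2), (row=3, col=3), (row=4, col=4), (row=5, col=3)
  Distance 4: (row=1, col=0), (row=1, col=2), (row=2, col=1), (row=2, col=3), (row=3, col=4), (row=4, col=5)
  Distance 5: (row=0, col=0), (row=0, col=2), (row=1, col=1), (row=2, col=4), (row=3, col=5), (row=5, col=5)
  Distance 6: (row=0, col=3), (row=1, col=4), (row=2, col=5), (row=3, col=6), (row=5, col=6)
  Distance 7: (row=0, col=4), (row=1, col=5), (row=2, col=6), (row=3, col=7), (row=5, col=7)
  Distance 8: (row=0, col=5), (row=2, col=7), (row=3, col=8), (row=4, col=7), (row=5, col=8)
  Distance 9: (row=0, col=6), (row=1, col=7), (row=2, col=8), (row=3, col=9), (row=4, col=8), (row=5, col=9)
  Distance 10: (row=0, col=7), (row=1, col=8), (row=2, col=9), (row=3, col=10), (row=4, col=9), (row=5, col=10)
  Distance 11: (row=0, col=8), (row=1, col=9), (row=2, col=10), (row=4, col=10)
  Distance 12: (row=0, col=9), (row=1, col=10)
  Distance 13: (row=0, col=10)
Total reachable: 60 (grid has 60 open cells total)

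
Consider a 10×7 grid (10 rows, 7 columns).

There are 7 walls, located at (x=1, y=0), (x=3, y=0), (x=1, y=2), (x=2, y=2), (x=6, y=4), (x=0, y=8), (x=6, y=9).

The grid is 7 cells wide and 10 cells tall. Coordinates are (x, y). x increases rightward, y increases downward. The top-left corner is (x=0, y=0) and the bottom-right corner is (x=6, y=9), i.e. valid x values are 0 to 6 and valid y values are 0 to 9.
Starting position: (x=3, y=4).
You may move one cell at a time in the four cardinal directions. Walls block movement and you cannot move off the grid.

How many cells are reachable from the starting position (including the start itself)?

Answer: Reachable cells: 63

Derivation:
BFS flood-fill from (x=3, y=4):
  Distance 0: (x=3, y=4)
  Distance 1: (x=3, y=3), (x=2, y=4), (x=4, y=4), (x=3, y=5)
  Distance 2: (x=3, y=2), (x=2, y=3), (x=4, y=3), (x=1, y=4), (x=5, y=4), (x=2, y=5), (x=4, y=5), (x=3, y=6)
  Distance 3: (x=3, y=1), (x=4, y=2), (x=1, y=3), (x=5, y=3), (x=0, y=4), (x=1, y=5), (x=5, y=5), (x=2, y=6), (x=4, y=6), (x=3, y=7)
  Distance 4: (x=2, y=1), (x=4, y=1), (x=5, y=2), (x=0, y=3), (x=6, y=3), (x=0, y=5), (x=6, y=5), (x=1, y=6), (x=5, y=6), (x=2, y=7), (x=4, y=7), (x=3, y=8)
  Distance 5: (x=2, y=0), (x=4, y=0), (x=1, y=1), (x=5, y=1), (x=0, y=2), (x=6, y=2), (x=0, y=6), (x=6, y=6), (x=1, y=7), (x=5, y=7), (x=2, y=8), (x=4, y=8), (x=3, y=9)
  Distance 6: (x=5, y=0), (x=0, y=1), (x=6, y=1), (x=0, y=7), (x=6, y=7), (x=1, y=8), (x=5, y=8), (x=2, y=9), (x=4, y=9)
  Distance 7: (x=0, y=0), (x=6, y=0), (x=6, y=8), (x=1, y=9), (x=5, y=9)
  Distance 8: (x=0, y=9)
Total reachable: 63 (grid has 63 open cells total)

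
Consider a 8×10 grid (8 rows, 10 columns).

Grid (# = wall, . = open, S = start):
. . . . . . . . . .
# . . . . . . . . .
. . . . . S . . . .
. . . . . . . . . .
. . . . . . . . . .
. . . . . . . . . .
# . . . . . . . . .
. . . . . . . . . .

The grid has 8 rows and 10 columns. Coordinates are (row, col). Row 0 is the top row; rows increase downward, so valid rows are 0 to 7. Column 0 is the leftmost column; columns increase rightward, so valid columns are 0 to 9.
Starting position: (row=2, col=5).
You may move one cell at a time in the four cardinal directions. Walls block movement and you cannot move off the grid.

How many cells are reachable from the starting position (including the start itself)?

BFS flood-fill from (row=2, col=5):
  Distance 0: (row=2, col=5)
  Distance 1: (row=1, col=5), (row=2, col=4), (row=2, col=6), (row=3, col=5)
  Distance 2: (row=0, col=5), (row=1, col=4), (row=1, col=6), (row=2, col=3), (row=2, col=7), (row=3, col=4), (row=3, col=6), (row=4, col=5)
  Distance 3: (row=0, col=4), (row=0, col=6), (row=1, col=3), (row=1, col=7), (row=2, col=2), (row=2, col=8), (row=3, col=3), (row=3, col=7), (row=4, col=4), (row=4, col=6), (row=5, col=5)
  Distance 4: (row=0, col=3), (row=0, col=7), (row=1, col=2), (row=1, col=8), (row=2, col=1), (row=2, col=9), (row=3, col=2), (row=3, col=8), (row=4, col=3), (row=4, col=7), (row=5, col=4), (row=5, col=6), (row=6, col=5)
  Distance 5: (row=0, col=2), (row=0, col=8), (row=1, col=1), (row=1, col=9), (row=2, col=0), (row=3, col=1), (row=3, col=9), (row=4, col=2), (row=4, col=8), (row=5, col=3), (row=5, col=7), (row=6, col=4), (row=6, col=6), (row=7, col=5)
  Distance 6: (row=0, col=1), (row=0, col=9), (row=3, col=0), (row=4, col=1), (row=4, col=9), (row=5, col=2), (row=5, col=8), (row=6, col=3), (row=6, col=7), (row=7, col=4), (row=7, col=6)
  Distance 7: (row=0, col=0), (row=4, col=0), (row=5, col=1), (row=5, col=9), (row=6, col=2), (row=6, col=8), (row=7, col=3), (row=7, col=7)
  Distance 8: (row=5, col=0), (row=6, col=1), (row=6, col=9), (row=7, col=2), (row=7, col=8)
  Distance 9: (row=7, col=1), (row=7, col=9)
  Distance 10: (row=7, col=0)
Total reachable: 78 (grid has 78 open cells total)

Answer: Reachable cells: 78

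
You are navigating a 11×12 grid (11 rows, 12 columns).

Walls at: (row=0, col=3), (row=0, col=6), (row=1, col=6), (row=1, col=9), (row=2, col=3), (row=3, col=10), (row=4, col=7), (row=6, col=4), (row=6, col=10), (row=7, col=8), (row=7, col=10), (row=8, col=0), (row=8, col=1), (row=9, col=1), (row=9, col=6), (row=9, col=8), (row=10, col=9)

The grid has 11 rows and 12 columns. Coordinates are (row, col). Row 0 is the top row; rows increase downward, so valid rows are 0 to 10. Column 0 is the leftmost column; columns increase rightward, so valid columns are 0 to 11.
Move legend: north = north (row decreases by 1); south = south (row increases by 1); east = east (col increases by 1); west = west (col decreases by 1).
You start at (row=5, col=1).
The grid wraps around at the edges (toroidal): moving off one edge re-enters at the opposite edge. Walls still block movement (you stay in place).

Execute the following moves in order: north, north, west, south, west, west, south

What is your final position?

Answer: Final position: (row=5, col=10)

Derivation:
Start: (row=5, col=1)
  north (north): (row=5, col=1) -> (row=4, col=1)
  north (north): (row=4, col=1) -> (row=3, col=1)
  west (west): (row=3, col=1) -> (row=3, col=0)
  south (south): (row=3, col=0) -> (row=4, col=0)
  west (west): (row=4, col=0) -> (row=4, col=11)
  west (west): (row=4, col=11) -> (row=4, col=10)
  south (south): (row=4, col=10) -> (row=5, col=10)
Final: (row=5, col=10)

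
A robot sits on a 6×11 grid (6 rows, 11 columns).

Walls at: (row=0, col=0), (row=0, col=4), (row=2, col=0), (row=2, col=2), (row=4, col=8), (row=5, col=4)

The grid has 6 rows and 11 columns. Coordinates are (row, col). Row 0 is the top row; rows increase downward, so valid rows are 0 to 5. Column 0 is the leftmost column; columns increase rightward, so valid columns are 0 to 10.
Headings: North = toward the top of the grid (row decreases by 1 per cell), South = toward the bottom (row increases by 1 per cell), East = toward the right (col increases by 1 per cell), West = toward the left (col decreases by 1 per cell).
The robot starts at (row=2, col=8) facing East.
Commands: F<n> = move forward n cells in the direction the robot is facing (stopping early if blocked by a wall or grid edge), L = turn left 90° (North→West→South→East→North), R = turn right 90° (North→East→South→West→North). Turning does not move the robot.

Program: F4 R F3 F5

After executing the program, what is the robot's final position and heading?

Start: (row=2, col=8), facing East
  F4: move forward 2/4 (blocked), now at (row=2, col=10)
  R: turn right, now facing South
  F3: move forward 3, now at (row=5, col=10)
  F5: move forward 0/5 (blocked), now at (row=5, col=10)
Final: (row=5, col=10), facing South

Answer: Final position: (row=5, col=10), facing South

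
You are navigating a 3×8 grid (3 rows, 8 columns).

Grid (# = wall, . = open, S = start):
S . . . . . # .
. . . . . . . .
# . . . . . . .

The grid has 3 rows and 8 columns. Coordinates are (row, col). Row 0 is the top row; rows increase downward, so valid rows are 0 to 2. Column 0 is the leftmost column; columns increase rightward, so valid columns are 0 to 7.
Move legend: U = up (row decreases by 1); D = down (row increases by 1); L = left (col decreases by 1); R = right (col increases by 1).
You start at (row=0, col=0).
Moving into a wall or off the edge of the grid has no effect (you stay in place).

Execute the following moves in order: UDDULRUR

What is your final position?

Start: (row=0, col=0)
  U (up): blocked, stay at (row=0, col=0)
  D (down): (row=0, col=0) -> (row=1, col=0)
  D (down): blocked, stay at (row=1, col=0)
  U (up): (row=1, col=0) -> (row=0, col=0)
  L (left): blocked, stay at (row=0, col=0)
  R (right): (row=0, col=0) -> (row=0, col=1)
  U (up): blocked, stay at (row=0, col=1)
  R (right): (row=0, col=1) -> (row=0, col=2)
Final: (row=0, col=2)

Answer: Final position: (row=0, col=2)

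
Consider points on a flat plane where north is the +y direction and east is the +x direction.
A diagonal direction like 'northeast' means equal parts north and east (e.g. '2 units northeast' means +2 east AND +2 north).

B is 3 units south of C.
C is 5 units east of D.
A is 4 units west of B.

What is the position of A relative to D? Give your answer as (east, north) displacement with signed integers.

Answer: A is at (east=1, north=-3) relative to D.

Derivation:
Place D at the origin (east=0, north=0).
  C is 5 units east of D: delta (east=+5, north=+0); C at (east=5, north=0).
  B is 3 units south of C: delta (east=+0, north=-3); B at (east=5, north=-3).
  A is 4 units west of B: delta (east=-4, north=+0); A at (east=1, north=-3).
Therefore A relative to D: (east=1, north=-3).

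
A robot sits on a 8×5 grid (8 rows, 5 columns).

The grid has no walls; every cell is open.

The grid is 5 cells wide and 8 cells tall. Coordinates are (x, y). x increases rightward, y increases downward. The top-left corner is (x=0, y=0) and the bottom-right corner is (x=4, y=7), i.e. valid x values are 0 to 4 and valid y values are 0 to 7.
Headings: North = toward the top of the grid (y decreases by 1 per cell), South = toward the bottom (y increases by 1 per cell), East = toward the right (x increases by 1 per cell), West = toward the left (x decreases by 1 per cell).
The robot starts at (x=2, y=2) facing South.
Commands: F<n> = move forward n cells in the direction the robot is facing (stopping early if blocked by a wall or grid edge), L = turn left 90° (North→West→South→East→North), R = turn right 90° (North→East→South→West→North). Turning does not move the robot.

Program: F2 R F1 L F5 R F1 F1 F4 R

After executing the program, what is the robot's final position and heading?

Start: (x=2, y=2), facing South
  F2: move forward 2, now at (x=2, y=4)
  R: turn right, now facing West
  F1: move forward 1, now at (x=1, y=4)
  L: turn left, now facing South
  F5: move forward 3/5 (blocked), now at (x=1, y=7)
  R: turn right, now facing West
  F1: move forward 1, now at (x=0, y=7)
  F1: move forward 0/1 (blocked), now at (x=0, y=7)
  F4: move forward 0/4 (blocked), now at (x=0, y=7)
  R: turn right, now facing North
Final: (x=0, y=7), facing North

Answer: Final position: (x=0, y=7), facing North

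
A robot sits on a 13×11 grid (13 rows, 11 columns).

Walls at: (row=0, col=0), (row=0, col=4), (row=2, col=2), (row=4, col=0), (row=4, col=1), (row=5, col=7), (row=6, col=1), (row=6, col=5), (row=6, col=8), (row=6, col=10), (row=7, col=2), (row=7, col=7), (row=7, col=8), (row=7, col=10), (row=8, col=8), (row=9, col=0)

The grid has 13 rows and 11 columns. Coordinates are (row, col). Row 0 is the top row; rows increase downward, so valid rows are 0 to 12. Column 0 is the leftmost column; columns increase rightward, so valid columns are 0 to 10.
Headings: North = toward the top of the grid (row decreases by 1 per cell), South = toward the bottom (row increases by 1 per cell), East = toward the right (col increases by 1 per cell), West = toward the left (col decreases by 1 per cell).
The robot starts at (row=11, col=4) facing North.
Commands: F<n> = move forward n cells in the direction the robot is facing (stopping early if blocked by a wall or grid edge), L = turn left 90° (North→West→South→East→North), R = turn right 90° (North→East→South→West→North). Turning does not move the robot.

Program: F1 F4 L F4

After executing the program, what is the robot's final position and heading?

Start: (row=11, col=4), facing North
  F1: move forward 1, now at (row=10, col=4)
  F4: move forward 4, now at (row=6, col=4)
  L: turn left, now facing West
  F4: move forward 2/4 (blocked), now at (row=6, col=2)
Final: (row=6, col=2), facing West

Answer: Final position: (row=6, col=2), facing West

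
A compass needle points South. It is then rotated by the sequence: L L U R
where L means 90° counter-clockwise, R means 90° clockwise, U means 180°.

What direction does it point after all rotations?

Start: South
  L (left (90° counter-clockwise)) -> East
  L (left (90° counter-clockwise)) -> North
  U (U-turn (180°)) -> South
  R (right (90° clockwise)) -> West
Final: West

Answer: Final heading: West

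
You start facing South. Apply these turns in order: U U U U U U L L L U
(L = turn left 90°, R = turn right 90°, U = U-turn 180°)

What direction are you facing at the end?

Answer: Final heading: East

Derivation:
Start: South
  U (U-turn (180°)) -> North
  U (U-turn (180°)) -> South
  U (U-turn (180°)) -> North
  U (U-turn (180°)) -> South
  U (U-turn (180°)) -> North
  U (U-turn (180°)) -> South
  L (left (90° counter-clockwise)) -> East
  L (left (90° counter-clockwise)) -> North
  L (left (90° counter-clockwise)) -> West
  U (U-turn (180°)) -> East
Final: East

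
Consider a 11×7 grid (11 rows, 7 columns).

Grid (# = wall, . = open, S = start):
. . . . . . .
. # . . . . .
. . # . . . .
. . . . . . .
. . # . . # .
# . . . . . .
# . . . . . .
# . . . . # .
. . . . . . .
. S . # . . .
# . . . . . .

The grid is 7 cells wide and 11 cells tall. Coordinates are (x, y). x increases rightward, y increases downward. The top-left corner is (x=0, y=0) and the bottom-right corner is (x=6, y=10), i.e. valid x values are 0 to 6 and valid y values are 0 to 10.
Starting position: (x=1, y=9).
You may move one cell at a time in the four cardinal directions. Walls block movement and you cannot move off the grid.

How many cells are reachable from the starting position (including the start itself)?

BFS flood-fill from (x=1, y=9):
  Distance 0: (x=1, y=9)
  Distance 1: (x=1, y=8), (x=0, y=9), (x=2, y=9), (x=1, y=10)
  Distance 2: (x=1, y=7), (x=0, y=8), (x=2, y=8), (x=2, y=10)
  Distance 3: (x=1, y=6), (x=2, y=7), (x=3, y=8), (x=3, y=10)
  Distance 4: (x=1, y=5), (x=2, y=6), (x=3, y=7), (x=4, y=8), (x=4, y=10)
  Distance 5: (x=1, y=4), (x=2, y=5), (x=3, y=6), (x=4, y=7), (x=5, y=8), (x=4, y=9), (x=5, y=10)
  Distance 6: (x=1, y=3), (x=0, y=4), (x=3, y=5), (x=4, y=6), (x=6, y=8), (x=5, y=9), (x=6, y=10)
  Distance 7: (x=1, y=2), (x=0, y=3), (x=2, y=3), (x=3, y=4), (x=4, y=5), (x=5, y=6), (x=6, y=7), (x=6, y=9)
  Distance 8: (x=0, y=2), (x=3, y=3), (x=4, y=4), (x=5, y=5), (x=6, y=6)
  Distance 9: (x=0, y=1), (x=3, y=2), (x=4, y=3), (x=6, y=5)
  Distance 10: (x=0, y=0), (x=3, y=1), (x=4, y=2), (x=5, y=3), (x=6, y=4)
  Distance 11: (x=1, y=0), (x=3, y=0), (x=2, y=1), (x=4, y=1), (x=5, y=2), (x=6, y=3)
  Distance 12: (x=2, y=0), (x=4, y=0), (x=5, y=1), (x=6, y=2)
  Distance 13: (x=5, y=0), (x=6, y=1)
  Distance 14: (x=6, y=0)
Total reachable: 67 (grid has 67 open cells total)

Answer: Reachable cells: 67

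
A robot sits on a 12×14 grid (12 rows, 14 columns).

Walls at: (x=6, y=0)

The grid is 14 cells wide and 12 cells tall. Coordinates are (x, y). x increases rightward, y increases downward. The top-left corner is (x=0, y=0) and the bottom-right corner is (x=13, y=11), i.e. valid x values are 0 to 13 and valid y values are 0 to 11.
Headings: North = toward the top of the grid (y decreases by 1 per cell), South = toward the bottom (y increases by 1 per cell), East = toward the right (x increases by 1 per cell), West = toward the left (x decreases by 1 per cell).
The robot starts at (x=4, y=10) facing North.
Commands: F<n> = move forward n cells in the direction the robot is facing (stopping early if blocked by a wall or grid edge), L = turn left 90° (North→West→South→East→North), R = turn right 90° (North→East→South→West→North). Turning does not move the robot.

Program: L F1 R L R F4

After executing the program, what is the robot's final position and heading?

Answer: Final position: (x=3, y=6), facing North

Derivation:
Start: (x=4, y=10), facing North
  L: turn left, now facing West
  F1: move forward 1, now at (x=3, y=10)
  R: turn right, now facing North
  L: turn left, now facing West
  R: turn right, now facing North
  F4: move forward 4, now at (x=3, y=6)
Final: (x=3, y=6), facing North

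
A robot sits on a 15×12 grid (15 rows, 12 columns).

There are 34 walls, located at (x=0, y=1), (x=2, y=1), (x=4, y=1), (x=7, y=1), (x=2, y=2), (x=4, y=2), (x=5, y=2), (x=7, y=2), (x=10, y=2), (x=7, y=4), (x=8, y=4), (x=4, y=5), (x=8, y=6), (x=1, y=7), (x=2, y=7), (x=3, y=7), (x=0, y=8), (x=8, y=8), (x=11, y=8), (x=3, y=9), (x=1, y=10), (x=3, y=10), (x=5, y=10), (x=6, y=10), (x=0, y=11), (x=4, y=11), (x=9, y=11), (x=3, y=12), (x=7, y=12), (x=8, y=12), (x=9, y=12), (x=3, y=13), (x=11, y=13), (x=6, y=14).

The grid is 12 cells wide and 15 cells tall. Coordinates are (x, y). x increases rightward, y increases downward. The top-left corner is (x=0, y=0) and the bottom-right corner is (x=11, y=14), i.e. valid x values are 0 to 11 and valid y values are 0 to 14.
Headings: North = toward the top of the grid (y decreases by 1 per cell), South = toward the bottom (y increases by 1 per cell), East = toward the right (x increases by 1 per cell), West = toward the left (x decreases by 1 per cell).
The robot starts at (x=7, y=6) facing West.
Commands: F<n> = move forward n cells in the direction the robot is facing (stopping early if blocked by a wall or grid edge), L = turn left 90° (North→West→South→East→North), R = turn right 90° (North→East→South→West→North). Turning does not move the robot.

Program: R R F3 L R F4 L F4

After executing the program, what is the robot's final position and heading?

Start: (x=7, y=6), facing West
  R: turn right, now facing North
  R: turn right, now facing East
  F3: move forward 0/3 (blocked), now at (x=7, y=6)
  L: turn left, now facing North
  R: turn right, now facing East
  F4: move forward 0/4 (blocked), now at (x=7, y=6)
  L: turn left, now facing North
  F4: move forward 1/4 (blocked), now at (x=7, y=5)
Final: (x=7, y=5), facing North

Answer: Final position: (x=7, y=5), facing North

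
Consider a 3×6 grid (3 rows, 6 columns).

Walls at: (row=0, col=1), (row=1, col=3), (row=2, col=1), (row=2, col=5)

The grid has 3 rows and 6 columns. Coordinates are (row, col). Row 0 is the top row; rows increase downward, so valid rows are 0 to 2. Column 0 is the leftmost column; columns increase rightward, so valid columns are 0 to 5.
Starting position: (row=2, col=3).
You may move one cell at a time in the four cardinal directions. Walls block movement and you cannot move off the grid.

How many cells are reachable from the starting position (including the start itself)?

BFS flood-fill from (row=2, col=3):
  Distance 0: (row=2, col=3)
  Distance 1: (row=2, col=2), (row=2, col=4)
  Distance 2: (row=1, col=2), (row=1, col=4)
  Distance 3: (row=0, col=2), (row=0, col=4), (row=1, col=1), (row=1, col=5)
  Distance 4: (row=0, col=3), (row=0, col=5), (row=1, col=0)
  Distance 5: (row=0, col=0), (row=2, col=0)
Total reachable: 14 (grid has 14 open cells total)

Answer: Reachable cells: 14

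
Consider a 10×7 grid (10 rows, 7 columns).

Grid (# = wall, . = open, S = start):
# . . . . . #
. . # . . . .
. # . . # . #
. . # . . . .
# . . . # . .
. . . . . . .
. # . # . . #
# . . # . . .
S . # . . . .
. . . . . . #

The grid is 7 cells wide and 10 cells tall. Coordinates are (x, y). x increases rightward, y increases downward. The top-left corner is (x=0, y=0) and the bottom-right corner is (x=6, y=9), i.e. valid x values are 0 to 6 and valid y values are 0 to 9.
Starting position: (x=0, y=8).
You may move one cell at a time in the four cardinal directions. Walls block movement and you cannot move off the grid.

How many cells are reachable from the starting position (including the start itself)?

Answer: Reachable cells: 54

Derivation:
BFS flood-fill from (x=0, y=8):
  Distance 0: (x=0, y=8)
  Distance 1: (x=1, y=8), (x=0, y=9)
  Distance 2: (x=1, y=7), (x=1, y=9)
  Distance 3: (x=2, y=7), (x=2, y=9)
  Distance 4: (x=2, y=6), (x=3, y=9)
  Distance 5: (x=2, y=5), (x=3, y=8), (x=4, y=9)
  Distance 6: (x=2, y=4), (x=1, y=5), (x=3, y=5), (x=4, y=8), (x=5, y=9)
  Distance 7: (x=1, y=4), (x=3, y=4), (x=0, y=5), (x=4, y=5), (x=4, y=7), (x=5, y=8)
  Distance 8: (x=1, y=3), (x=3, y=3), (x=5, y=5), (x=0, y=6), (x=4, y=6), (x=5, y=7), (x=6, y=8)
  Distance 9: (x=3, y=2), (x=0, y=3), (x=4, y=3), (x=5, y=4), (x=6, y=5), (x=5, y=6), (x=6, y=7)
  Distance 10: (x=3, y=1), (x=0, y=2), (x=2, y=2), (x=5, y=3), (x=6, y=4)
  Distance 11: (x=3, y=0), (x=0, y=1), (x=4, y=1), (x=5, y=2), (x=6, y=3)
  Distance 12: (x=2, y=0), (x=4, y=0), (x=1, y=1), (x=5, y=1)
  Distance 13: (x=1, y=0), (x=5, y=0), (x=6, y=1)
Total reachable: 54 (grid has 54 open cells total)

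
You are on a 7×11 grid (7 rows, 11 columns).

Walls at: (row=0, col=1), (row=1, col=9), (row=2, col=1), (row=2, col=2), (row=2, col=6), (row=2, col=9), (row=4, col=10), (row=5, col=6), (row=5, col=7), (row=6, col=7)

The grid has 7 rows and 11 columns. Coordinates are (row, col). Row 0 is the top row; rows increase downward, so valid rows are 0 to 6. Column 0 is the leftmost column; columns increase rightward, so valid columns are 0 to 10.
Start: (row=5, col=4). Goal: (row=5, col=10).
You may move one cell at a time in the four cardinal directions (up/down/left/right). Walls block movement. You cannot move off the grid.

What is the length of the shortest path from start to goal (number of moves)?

Answer: Shortest path length: 8

Derivation:
BFS from (row=5, col=4) until reaching (row=5, col=10):
  Distance 0: (row=5, col=4)
  Distance 1: (row=4, col=4), (row=5, col=3), (row=5, col=5), (row=6, col=4)
  Distance 2: (row=3, col=4), (row=4, col=3), (row=4, col=5), (row=5, col=2), (row=6, col=3), (row=6, col=5)
  Distance 3: (row=2, col=4), (row=3, col=3), (row=3, col=5), (row=4, col=2), (row=4, col=6), (row=5, col=1), (row=6, col=2), (row=6, col=6)
  Distance 4: (row=1, col=4), (row=2, col=3), (row=2, col=5), (row=3, col=2), (row=3, col=6), (row=4, col=1), (row=4, col=7), (row=5, col=0), (row=6, col=1)
  Distance 5: (row=0, col=4), (row=1, col=3), (row=1, col=5), (row=3, col=1), (row=3, col=7), (row=4, col=0), (row=4, col=8), (row=6, col=0)
  Distance 6: (row=0, col=3), (row=0, col=5), (row=1, col=2), (row=1, col=6), (row=2, col=7), (row=3, col=0), (row=3, col=8), (row=4, col=9), (row=5, col=8)
  Distance 7: (row=0, col=2), (row=0, col=6), (row=1, col=1), (row=1, col=7), (row=2, col=0), (row=2, col=8), (row=3, col=9), (row=5, col=9), (row=6, col=8)
  Distance 8: (row=0, col=7), (row=1, col=0), (row=1, col=8), (row=3, col=10), (row=5, col=10), (row=6, col=9)  <- goal reached here
One shortest path (8 moves): (row=5, col=4) -> (row=5, col=5) -> (row=4, col=5) -> (row=4, col=6) -> (row=4, col=7) -> (row=4, col=8) -> (row=4, col=9) -> (row=5, col=9) -> (row=5, col=10)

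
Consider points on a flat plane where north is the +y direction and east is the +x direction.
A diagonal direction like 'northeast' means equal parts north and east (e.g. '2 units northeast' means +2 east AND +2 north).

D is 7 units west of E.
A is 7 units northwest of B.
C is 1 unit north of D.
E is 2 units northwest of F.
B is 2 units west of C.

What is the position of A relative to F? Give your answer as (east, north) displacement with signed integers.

Place F at the origin (east=0, north=0).
  E is 2 units northwest of F: delta (east=-2, north=+2); E at (east=-2, north=2).
  D is 7 units west of E: delta (east=-7, north=+0); D at (east=-9, north=2).
  C is 1 unit north of D: delta (east=+0, north=+1); C at (east=-9, north=3).
  B is 2 units west of C: delta (east=-2, north=+0); B at (east=-11, north=3).
  A is 7 units northwest of B: delta (east=-7, north=+7); A at (east=-18, north=10).
Therefore A relative to F: (east=-18, north=10).

Answer: A is at (east=-18, north=10) relative to F.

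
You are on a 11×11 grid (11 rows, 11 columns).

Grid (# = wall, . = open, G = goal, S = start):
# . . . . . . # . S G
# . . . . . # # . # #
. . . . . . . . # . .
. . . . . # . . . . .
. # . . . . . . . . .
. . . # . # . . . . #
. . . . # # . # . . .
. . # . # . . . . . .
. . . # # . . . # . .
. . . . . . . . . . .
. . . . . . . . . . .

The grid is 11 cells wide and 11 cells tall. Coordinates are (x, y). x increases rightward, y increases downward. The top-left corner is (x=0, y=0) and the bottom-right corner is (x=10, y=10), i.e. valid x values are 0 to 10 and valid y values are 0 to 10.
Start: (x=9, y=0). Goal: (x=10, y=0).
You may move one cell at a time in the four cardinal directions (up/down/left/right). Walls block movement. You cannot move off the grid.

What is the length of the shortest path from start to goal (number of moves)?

Answer: Shortest path length: 1

Derivation:
BFS from (x=9, y=0) until reaching (x=10, y=0):
  Distance 0: (x=9, y=0)
  Distance 1: (x=8, y=0), (x=10, y=0)  <- goal reached here
One shortest path (1 moves): (x=9, y=0) -> (x=10, y=0)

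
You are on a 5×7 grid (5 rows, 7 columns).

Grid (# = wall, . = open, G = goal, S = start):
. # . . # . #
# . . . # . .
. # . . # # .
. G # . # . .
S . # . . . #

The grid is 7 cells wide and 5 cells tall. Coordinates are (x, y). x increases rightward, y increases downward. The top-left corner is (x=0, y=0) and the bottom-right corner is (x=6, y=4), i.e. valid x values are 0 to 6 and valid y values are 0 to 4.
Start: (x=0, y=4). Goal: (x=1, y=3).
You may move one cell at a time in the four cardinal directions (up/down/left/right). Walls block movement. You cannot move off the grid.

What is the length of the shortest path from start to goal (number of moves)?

BFS from (x=0, y=4) until reaching (x=1, y=3):
  Distance 0: (x=0, y=4)
  Distance 1: (x=0, y=3), (x=1, y=4)
  Distance 2: (x=0, y=2), (x=1, y=3)  <- goal reached here
One shortest path (2 moves): (x=0, y=4) -> (x=1, y=4) -> (x=1, y=3)

Answer: Shortest path length: 2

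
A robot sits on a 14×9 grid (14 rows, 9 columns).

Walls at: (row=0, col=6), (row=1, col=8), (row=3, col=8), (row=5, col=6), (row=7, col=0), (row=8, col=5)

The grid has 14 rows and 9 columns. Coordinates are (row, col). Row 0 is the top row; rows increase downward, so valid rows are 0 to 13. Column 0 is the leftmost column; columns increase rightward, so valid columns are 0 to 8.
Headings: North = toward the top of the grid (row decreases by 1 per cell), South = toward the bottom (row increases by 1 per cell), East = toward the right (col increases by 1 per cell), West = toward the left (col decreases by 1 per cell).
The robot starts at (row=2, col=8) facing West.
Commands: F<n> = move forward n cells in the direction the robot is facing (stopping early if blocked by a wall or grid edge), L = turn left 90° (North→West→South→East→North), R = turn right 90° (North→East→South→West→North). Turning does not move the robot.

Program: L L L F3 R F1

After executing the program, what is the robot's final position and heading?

Answer: Final position: (row=2, col=8), facing East

Derivation:
Start: (row=2, col=8), facing West
  L: turn left, now facing South
  L: turn left, now facing East
  L: turn left, now facing North
  F3: move forward 0/3 (blocked), now at (row=2, col=8)
  R: turn right, now facing East
  F1: move forward 0/1 (blocked), now at (row=2, col=8)
Final: (row=2, col=8), facing East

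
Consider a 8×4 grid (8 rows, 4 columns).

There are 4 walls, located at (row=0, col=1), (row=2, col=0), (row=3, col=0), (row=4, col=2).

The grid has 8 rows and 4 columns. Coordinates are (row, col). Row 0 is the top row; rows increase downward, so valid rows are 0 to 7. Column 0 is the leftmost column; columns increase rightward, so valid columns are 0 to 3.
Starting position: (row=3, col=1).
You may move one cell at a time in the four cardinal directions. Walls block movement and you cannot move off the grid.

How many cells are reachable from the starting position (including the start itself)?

Answer: Reachable cells: 28

Derivation:
BFS flood-fill from (row=3, col=1):
  Distance 0: (row=3, col=1)
  Distance 1: (row=2, col=1), (row=3, col=2), (row=4, col=1)
  Distance 2: (row=1, col=1), (row=2, col=2), (row=3, col=3), (row=4, col=0), (row=5, col=1)
  Distance 3: (row=1, col=0), (row=1, col=2), (row=2, col=3), (row=4, col=3), (row=5, col=0), (row=5, col=2), (row=6, col=1)
  Distance 4: (row=0, col=0), (row=0, col=2), (row=1, col=3), (row=5, col=3), (row=6, col=0), (row=6, col=2), (row=7, col=1)
  Distance 5: (row=0, col=3), (row=6, col=3), (row=7, col=0), (row=7, col=2)
  Distance 6: (row=7, col=3)
Total reachable: 28 (grid has 28 open cells total)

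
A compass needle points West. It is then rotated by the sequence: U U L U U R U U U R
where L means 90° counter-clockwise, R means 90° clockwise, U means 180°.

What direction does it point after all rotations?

Start: West
  U (U-turn (180°)) -> East
  U (U-turn (180°)) -> West
  L (left (90° counter-clockwise)) -> South
  U (U-turn (180°)) -> North
  U (U-turn (180°)) -> South
  R (right (90° clockwise)) -> West
  U (U-turn (180°)) -> East
  U (U-turn (180°)) -> West
  U (U-turn (180°)) -> East
  R (right (90° clockwise)) -> South
Final: South

Answer: Final heading: South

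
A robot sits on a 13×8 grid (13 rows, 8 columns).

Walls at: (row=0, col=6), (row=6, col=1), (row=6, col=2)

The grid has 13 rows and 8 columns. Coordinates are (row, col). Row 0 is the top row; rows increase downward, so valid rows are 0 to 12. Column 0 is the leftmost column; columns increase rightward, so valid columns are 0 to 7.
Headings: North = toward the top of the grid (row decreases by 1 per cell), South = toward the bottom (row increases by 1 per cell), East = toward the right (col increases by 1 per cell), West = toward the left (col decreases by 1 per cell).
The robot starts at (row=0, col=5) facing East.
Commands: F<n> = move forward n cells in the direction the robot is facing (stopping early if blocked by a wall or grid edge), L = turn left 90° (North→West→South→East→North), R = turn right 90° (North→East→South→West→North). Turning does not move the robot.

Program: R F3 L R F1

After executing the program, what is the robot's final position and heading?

Answer: Final position: (row=4, col=5), facing South

Derivation:
Start: (row=0, col=5), facing East
  R: turn right, now facing South
  F3: move forward 3, now at (row=3, col=5)
  L: turn left, now facing East
  R: turn right, now facing South
  F1: move forward 1, now at (row=4, col=5)
Final: (row=4, col=5), facing South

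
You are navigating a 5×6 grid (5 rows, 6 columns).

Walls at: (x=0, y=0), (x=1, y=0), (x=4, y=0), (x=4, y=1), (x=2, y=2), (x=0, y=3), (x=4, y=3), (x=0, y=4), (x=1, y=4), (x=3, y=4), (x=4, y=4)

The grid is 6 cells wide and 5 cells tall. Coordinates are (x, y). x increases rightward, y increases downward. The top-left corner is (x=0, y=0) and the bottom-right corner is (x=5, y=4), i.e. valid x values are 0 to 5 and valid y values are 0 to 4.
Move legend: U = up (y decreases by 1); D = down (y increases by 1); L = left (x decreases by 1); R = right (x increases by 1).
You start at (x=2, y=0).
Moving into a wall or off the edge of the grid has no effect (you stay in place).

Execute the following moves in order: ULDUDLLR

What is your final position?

Answer: Final position: (x=1, y=1)

Derivation:
Start: (x=2, y=0)
  U (up): blocked, stay at (x=2, y=0)
  L (left): blocked, stay at (x=2, y=0)
  D (down): (x=2, y=0) -> (x=2, y=1)
  U (up): (x=2, y=1) -> (x=2, y=0)
  D (down): (x=2, y=0) -> (x=2, y=1)
  L (left): (x=2, y=1) -> (x=1, y=1)
  L (left): (x=1, y=1) -> (x=0, y=1)
  R (right): (x=0, y=1) -> (x=1, y=1)
Final: (x=1, y=1)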